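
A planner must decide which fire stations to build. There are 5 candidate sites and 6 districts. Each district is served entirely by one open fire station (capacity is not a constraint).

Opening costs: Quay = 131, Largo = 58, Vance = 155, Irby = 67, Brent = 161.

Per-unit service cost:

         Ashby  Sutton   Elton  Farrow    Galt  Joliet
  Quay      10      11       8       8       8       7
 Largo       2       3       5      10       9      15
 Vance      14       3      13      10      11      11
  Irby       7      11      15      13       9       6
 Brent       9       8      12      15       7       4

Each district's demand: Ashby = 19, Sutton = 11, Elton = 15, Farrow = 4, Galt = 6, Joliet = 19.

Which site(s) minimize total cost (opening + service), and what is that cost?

For any fixed open set, each district goes to its cheapest open site; total = fixed + service.
{Largo, Irby}: Ashby→Largo 2·19=38, Sutton→Largo 3·11=33, Elton→Largo 5·15=75, Farrow→Largo 10·4=40, Galt→Largo 9·6=54, Joliet→Irby 6·19=114. Service 354; fixed 125; total 479.
{Largo, Brent}: service 304 + fixed 219 = 523
{Quay, Largo}: service 359 + fixed 189 = 548
{Quay, Largo, Vance, Irby, Brent}: service 296 + fixed 572 = 868
No other subset beats 479.

Open Largo and Irby; minimum total cost 479.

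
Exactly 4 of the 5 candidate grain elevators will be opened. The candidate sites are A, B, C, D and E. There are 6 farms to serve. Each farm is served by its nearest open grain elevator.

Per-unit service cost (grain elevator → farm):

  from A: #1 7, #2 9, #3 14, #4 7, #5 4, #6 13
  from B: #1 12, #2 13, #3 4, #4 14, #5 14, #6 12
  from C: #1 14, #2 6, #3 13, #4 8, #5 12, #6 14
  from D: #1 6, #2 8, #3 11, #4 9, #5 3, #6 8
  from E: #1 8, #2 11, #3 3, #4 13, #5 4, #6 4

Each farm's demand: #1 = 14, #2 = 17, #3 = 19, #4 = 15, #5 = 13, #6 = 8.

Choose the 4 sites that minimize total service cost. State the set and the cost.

With exactly 4 open, each farm uses its cheapest among the chosen.
{A, C, D, E}: #1→D 6·14=84, #2→C 6·17=102, #3→E 3·19=57, #4→A 7·15=105, #5→D 3·13=39, #6→E 4·8=32. Service cost 419.
{B, C, D, E}: service cost 434
{A, B, C, E}: service cost 446
Among all 5 size-4 choices, {A, C, D, E} is lowest.

Choose A, C, D and E; total service cost 419.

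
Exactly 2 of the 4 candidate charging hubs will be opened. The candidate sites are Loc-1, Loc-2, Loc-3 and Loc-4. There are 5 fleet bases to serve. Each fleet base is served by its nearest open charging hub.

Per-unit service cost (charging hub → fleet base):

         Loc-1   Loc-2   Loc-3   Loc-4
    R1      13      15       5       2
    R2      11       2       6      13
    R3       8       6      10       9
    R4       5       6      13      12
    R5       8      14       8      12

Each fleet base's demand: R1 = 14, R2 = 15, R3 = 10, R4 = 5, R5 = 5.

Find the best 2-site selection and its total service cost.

Choose Loc-2 and Loc-4; total service cost 208.

With exactly 2 open, each fleet base uses its cheapest among the chosen.
{Loc-2, Loc-4}: R1→Loc-4 2·14=28, R2→Loc-2 2·15=30, R3→Loc-2 6·10=60, R4→Loc-2 6·5=30, R5→Loc-4 12·5=60. Service cost 208.
{Loc-2, Loc-3}: service cost 230
{Loc-1, Loc-3}: service cost 305
Among all 6 size-2 choices, {Loc-2, Loc-4} is lowest.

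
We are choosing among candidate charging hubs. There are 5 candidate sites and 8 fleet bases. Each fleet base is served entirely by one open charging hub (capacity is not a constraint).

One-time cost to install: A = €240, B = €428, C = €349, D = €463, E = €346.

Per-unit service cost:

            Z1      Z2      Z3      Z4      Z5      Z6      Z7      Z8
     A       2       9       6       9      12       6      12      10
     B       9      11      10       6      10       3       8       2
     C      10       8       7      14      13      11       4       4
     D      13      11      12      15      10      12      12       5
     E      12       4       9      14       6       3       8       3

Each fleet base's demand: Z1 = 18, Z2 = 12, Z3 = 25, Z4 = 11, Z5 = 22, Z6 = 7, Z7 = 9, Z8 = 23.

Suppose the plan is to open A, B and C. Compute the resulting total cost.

Each fleet base is assigned to its cheapest site among the open ones.
{A, B, C}: Z1→A 2·18=36, Z2→C 8·12=96, Z3→A 6·25=150, Z4→B 6·11=66, Z5→B 10·22=220, Z6→B 3·7=21, Z7→C 4·9=36, Z8→B 2·23=46. Service 671; fixed 1017; total 1688.

Total cost: 1688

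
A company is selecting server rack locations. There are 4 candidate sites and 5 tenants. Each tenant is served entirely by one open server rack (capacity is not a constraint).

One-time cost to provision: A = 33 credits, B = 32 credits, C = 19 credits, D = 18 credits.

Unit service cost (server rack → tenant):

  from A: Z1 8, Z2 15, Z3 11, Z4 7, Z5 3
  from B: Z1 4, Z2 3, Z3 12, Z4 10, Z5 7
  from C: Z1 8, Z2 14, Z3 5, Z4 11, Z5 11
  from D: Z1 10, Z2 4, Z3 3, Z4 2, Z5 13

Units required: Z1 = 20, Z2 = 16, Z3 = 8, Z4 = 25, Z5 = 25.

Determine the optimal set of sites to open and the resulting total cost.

Open A, B and D; minimum total cost 360.

For any fixed open set, each tenant goes to its cheapest open site; total = fixed + service.
{A, B, D}: Z1→B 4·20=80, Z2→B 3·16=48, Z3→D 3·8=24, Z4→D 2·25=50, Z5→A 3·25=75. Service 277; fixed 83; total 360.
{A, B, C, D}: service 277 + fixed 102 = 379
{A, D}: Z1→A 8·20=160, Z2→D 4·16=64, Z3→D 3·8=24, Z4→D 2·25=50, Z5→A 3·25=75. Service 373; fixed 51; total 424.
{D}: service 663 + fixed 18 = 681
No other subset beats 360.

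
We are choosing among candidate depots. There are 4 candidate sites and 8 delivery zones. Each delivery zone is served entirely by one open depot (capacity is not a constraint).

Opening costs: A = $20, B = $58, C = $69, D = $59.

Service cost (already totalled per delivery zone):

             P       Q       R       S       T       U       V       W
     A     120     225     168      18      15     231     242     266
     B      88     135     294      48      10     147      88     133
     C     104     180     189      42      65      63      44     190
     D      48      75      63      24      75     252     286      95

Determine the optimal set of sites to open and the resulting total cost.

Open A, C and D; minimum total cost 569.

For any fixed open set, each delivery zone goes to its cheapest open site; total = fixed + service.
{A, C, D}: P→D 48, Q→D 75, R→D 63, S→A 18, T→A 15, U→C 63, V→C 44, W→D 95. Service 421; fixed 148; total 569.
{C, D}: P→D 48, Q→D 75, R→D 63, S→D 24, T→C 65, U→C 63, V→C 44, W→D 95. Service 477; fixed 128; total 605.
{B, C, D}: service 422 + fixed 186 = 608
{A, B, C, D}: service 416 + fixed 206 = 622
No other subset beats 569.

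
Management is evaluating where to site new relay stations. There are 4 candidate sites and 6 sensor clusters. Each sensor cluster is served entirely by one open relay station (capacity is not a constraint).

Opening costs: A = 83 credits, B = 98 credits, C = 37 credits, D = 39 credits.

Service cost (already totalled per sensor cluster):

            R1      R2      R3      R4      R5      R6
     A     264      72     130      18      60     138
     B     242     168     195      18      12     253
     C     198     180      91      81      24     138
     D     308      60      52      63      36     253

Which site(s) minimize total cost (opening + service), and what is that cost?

Open C and D; minimum total cost 611.

For any fixed open set, each sensor cluster goes to its cheapest open site; total = fixed + service.
{C, D}: R1→C 198, R2→D 60, R3→D 52, R4→D 63, R5→C 24, R6→C 138. Service 535; fixed 76; total 611.
{A, C, D}: service 490 + fixed 159 = 649
{B, C, D}: R1→C 198, R2→D 60, R3→D 52, R4→B 18, R5→B 12, R6→C 138. Service 478; fixed 174; total 652.
{A, B, C, D}: R1→C 198, R2→D 60, R3→D 52, R4→A 18, R5→B 12, R6→A 138. Service 478; fixed 257; total 735.
No other subset beats 611.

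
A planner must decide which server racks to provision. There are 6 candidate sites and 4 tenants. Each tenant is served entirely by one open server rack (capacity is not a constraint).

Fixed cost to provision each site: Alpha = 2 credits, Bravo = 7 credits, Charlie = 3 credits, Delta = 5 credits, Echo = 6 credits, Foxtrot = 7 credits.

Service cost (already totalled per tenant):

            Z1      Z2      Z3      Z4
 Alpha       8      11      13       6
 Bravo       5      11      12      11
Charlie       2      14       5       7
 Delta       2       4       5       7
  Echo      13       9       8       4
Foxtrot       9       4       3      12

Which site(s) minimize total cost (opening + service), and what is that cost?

Open Delta only; minimum total cost 23.

For any fixed open set, each tenant goes to its cheapest open site; total = fixed + service.
{Delta}: Z1→Delta 2, Z2→Delta 4, Z3→Delta 5, Z4→Delta 7. Service 18; fixed 5; total 23.
{Alpha, Delta}: service 17 + fixed 7 = 24
{Charlie, Delta}: service 18 + fixed 8 = 26
{Alpha, Bravo, Charlie, Delta, Echo, Foxtrot}: Z1→Charlie 2, Z2→Delta 4, Z3→Foxtrot 3, Z4→Echo 4. Service 13; fixed 30; total 43.
No other subset beats 23.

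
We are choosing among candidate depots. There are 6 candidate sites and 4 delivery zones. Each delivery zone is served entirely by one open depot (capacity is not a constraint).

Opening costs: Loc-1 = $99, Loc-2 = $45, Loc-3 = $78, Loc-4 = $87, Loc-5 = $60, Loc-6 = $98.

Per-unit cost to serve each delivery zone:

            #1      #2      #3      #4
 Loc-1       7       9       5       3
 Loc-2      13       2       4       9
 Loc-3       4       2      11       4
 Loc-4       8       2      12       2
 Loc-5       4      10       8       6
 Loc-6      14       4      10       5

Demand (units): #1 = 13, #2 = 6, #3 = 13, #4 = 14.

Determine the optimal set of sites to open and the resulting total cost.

Open Loc-2 and Loc-3; minimum total cost 295.

For any fixed open set, each delivery zone goes to its cheapest open site; total = fixed + service.
{Loc-2, Loc-3}: #1→Loc-3 4·13=52, #2→Loc-2 2·6=12, #3→Loc-2 4·13=52, #4→Loc-3 4·14=56. Service 172; fixed 123; total 295.
{Loc-2, Loc-5}: service 200 + fixed 105 = 305
{Loc-2, Loc-4}: service 196 + fixed 132 = 328
{Loc-1, Loc-2, Loc-3, Loc-4, Loc-5, Loc-6}: #1→Loc-3 4·13=52, #2→Loc-2 2·6=12, #3→Loc-2 4·13=52, #4→Loc-4 2·14=28. Service 144; fixed 467; total 611.
No other subset beats 295.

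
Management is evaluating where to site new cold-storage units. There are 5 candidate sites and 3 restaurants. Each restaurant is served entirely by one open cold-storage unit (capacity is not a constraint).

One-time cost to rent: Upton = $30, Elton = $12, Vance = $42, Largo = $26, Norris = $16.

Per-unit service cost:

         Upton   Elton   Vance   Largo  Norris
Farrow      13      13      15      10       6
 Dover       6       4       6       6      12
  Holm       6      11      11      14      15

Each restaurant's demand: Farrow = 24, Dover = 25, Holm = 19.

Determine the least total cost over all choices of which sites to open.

For any fixed open set, each restaurant goes to its cheapest open site; total = fixed + service.
{Upton, Elton, Norris}: Farrow→Norris 6·24=144, Dover→Elton 4·25=100, Holm→Upton 6·19=114. Service 358; fixed 58; total 416.
{Upton, Elton, Largo, Norris}: service 358 + fixed 84 = 442
{Upton, Norris}: Farrow→Norris 6·24=144, Dover→Upton 6·25=150, Holm→Upton 6·19=114. Service 408; fixed 46; total 454.
{Upton, Elton, Vance, Largo, Norris}: Farrow→Norris 6·24=144, Dover→Elton 4·25=100, Holm→Upton 6·19=114. Service 358; fixed 126; total 484.
No other subset beats 416.

Minimum total cost: 416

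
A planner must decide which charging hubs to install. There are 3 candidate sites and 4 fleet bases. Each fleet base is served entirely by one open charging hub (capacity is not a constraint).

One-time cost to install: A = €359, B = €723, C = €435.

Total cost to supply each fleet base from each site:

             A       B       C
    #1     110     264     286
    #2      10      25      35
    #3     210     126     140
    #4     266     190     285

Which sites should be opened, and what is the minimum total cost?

For any fixed open set, each fleet base goes to its cheapest open site; total = fixed + service.
{A}: #1→A 110, #2→A 10, #3→A 210, #4→A 266. Service 596; fixed 359; total 955.
{C}: service 746 + fixed 435 = 1181
{A, C}: service 526 + fixed 794 = 1320
{A, B, C}: service 436 + fixed 1517 = 1953
No other subset beats 955.

Open A only; minimum total cost 955.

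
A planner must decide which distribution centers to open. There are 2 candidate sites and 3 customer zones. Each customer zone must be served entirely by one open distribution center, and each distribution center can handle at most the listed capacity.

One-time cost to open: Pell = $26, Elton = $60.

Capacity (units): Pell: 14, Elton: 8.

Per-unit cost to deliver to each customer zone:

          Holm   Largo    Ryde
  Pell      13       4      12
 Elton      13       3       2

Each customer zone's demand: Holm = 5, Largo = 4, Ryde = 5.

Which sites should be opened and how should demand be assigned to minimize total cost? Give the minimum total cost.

Open {Pell}: Holm→Pell 13·5=65, Largo→Pell 4·4=16, Ryde→Pell 12·5=60.
Loads: Pell carries 14/14. Service 141; fixed 26; total 167.
Next best feasible plan costs 177.

Minimum total cost: 167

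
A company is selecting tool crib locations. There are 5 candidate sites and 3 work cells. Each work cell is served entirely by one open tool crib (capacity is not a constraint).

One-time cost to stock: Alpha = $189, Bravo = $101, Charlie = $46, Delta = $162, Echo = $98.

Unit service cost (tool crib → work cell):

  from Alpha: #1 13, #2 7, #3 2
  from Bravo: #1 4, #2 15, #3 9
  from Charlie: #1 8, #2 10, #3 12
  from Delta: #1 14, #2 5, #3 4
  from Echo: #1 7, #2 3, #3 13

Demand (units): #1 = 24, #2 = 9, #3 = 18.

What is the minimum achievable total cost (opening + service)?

Minimum total cost: 476

For any fixed open set, each work cell goes to its cheapest open site; total = fixed + service.
{Bravo, Delta}: #1→Bravo 4·24=96, #2→Delta 5·9=45, #3→Delta 4·18=72. Service 213; fixed 263; total 476.
{Bravo, Echo}: service 285 + fixed 199 = 484
{Alpha, Bravo}: service 195 + fixed 290 = 485
{Alpha, Bravo, Charlie, Delta, Echo}: service 159 + fixed 596 = 755
No other subset beats 476.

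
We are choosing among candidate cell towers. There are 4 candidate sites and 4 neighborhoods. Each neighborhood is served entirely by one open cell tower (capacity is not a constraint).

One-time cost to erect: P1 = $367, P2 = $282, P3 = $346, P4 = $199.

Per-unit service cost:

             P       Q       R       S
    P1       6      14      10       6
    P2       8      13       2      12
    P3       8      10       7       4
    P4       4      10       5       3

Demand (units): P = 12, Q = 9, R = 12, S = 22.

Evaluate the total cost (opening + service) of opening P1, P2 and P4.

Total cost: 1076

Each neighborhood is assigned to its cheapest site among the open ones.
{P1, P2, P4}: P→P4 4·12=48, Q→P4 10·9=90, R→P2 2·12=24, S→P4 3·22=66. Service 228; fixed 848; total 1076.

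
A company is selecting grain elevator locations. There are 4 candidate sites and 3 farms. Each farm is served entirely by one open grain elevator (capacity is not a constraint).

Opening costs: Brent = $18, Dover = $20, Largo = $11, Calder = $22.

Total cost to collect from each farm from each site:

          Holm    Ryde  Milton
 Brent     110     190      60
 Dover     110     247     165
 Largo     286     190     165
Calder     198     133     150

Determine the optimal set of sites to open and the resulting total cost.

For any fixed open set, each farm goes to its cheapest open site; total = fixed + service.
{Brent, Calder}: Holm→Brent 110, Ryde→Calder 133, Milton→Brent 60. Service 303; fixed 40; total 343.
{Brent, Largo, Calder}: service 303 + fixed 51 = 354
{Brent, Dover, Calder}: service 303 + fixed 60 = 363
{Brent, Dover, Largo, Calder}: service 303 + fixed 71 = 374
(All 15 nonempty subsets were checked; Brent and Calder is lowest.)

Open Brent and Calder; minimum total cost 343.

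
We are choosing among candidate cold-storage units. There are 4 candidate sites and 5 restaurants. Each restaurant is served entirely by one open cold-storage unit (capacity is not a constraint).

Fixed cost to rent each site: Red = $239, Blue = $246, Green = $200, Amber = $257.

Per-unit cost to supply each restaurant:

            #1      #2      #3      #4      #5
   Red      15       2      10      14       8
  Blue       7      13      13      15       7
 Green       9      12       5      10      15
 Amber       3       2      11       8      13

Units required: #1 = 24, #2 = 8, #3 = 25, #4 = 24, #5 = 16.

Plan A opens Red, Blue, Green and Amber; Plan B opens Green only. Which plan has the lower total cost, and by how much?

Plan A: {Red, Blue, Green, Amber}: #1→Amber 3·24=72, #2→Red 2·8=16, #3→Green 5·25=125, #4→Amber 8·24=192, #5→Blue 7·16=112. Service 517; fixed 942; total 1459.
Plan B: {Green}: #1→Green 9·24=216, #2→Green 12·8=96, #3→Green 5·25=125, #4→Green 10·24=240, #5→Green 15·16=240. Service 917; fixed 200; total 1117.
Difference: |1459 − 1117| = 342.

Plan B is cheaper by 342.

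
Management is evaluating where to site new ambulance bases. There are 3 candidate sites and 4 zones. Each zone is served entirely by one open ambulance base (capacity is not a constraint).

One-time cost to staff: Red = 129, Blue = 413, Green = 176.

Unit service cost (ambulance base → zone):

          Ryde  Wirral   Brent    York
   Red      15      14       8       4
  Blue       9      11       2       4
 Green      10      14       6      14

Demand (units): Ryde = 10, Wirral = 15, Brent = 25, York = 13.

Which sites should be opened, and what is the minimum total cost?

For any fixed open set, each zone goes to its cheapest open site; total = fixed + service.
{Red}: Ryde→Red 15·10=150, Wirral→Red 14·15=210, Brent→Red 8·25=200, York→Red 4·13=52. Service 612; fixed 129; total 741.
{Blue}: Ryde→Blue 9·10=90, Wirral→Blue 11·15=165, Brent→Blue 2·25=50, York→Blue 4·13=52. Service 357; fixed 413; total 770.
{Red, Green}: service 512 + fixed 305 = 817
{Red, Blue, Green}: Ryde→Blue 9·10=90, Wirral→Blue 11·15=165, Brent→Blue 2·25=50, York→Red 4·13=52. Service 357; fixed 718; total 1075.
No other subset beats 741.

Open Red only; minimum total cost 741.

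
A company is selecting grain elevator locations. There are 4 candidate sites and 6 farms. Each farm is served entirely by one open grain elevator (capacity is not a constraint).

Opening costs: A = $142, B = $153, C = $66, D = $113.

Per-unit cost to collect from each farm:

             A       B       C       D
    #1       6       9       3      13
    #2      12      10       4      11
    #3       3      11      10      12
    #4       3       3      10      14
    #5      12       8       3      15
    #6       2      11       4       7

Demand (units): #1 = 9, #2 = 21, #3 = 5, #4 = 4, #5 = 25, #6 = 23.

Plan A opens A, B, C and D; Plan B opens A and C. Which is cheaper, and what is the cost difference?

Plan A: {A, B, C, D}: #1→C 3·9=27, #2→C 4·21=84, #3→A 3·5=15, #4→A 3·4=12, #5→C 3·25=75, #6→A 2·23=46. Service 259; fixed 474; total 733.
Plan B: {A, C}: #1→C 3·9=27, #2→C 4·21=84, #3→A 3·5=15, #4→A 3·4=12, #5→C 3·25=75, #6→A 2·23=46. Service 259; fixed 208; total 467.
Difference: |733 − 467| = 266.

Plan B is cheaper by 266.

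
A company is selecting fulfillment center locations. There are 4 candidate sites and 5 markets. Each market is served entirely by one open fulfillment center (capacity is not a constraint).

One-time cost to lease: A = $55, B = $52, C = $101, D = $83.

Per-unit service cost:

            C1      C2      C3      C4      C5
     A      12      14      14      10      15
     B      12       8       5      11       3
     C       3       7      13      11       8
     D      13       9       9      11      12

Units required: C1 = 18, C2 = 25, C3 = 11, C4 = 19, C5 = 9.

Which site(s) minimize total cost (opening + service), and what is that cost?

Open B and C; minimum total cost 673.

For any fixed open set, each market goes to its cheapest open site; total = fixed + service.
{B, C}: C1→C 3·18=54, C2→C 7·25=175, C3→B 5·11=55, C4→B 11·19=209, C5→B 3·9=27. Service 520; fixed 153; total 673.
{A, B, C}: C1→C 3·18=54, C2→C 7·25=175, C3→B 5·11=55, C4→A 10·19=190, C5→B 3·9=27. Service 501; fixed 208; total 709.
{C}: service 653 + fixed 101 = 754
{A, B, C, D}: service 501 + fixed 291 = 792
No other subset beats 673.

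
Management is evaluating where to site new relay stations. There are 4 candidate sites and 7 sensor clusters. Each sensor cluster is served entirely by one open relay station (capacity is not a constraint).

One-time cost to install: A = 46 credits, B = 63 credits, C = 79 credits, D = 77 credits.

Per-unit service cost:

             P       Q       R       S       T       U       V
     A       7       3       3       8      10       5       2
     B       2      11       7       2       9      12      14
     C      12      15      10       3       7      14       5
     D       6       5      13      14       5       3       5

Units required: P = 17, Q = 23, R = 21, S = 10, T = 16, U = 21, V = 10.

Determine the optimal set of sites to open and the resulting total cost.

For any fixed open set, each sensor cluster goes to its cheapest open site; total = fixed + service.
{A, B, D}: P→B 2·17=34, Q→A 3·23=69, R→A 3·21=63, S→B 2·10=20, T→D 5·16=80, U→D 3·21=63, V→A 2·10=20. Service 349; fixed 186; total 535.
{A, B}: service 455 + fixed 109 = 564
{A, D}: P→D 6·17=102, Q→A 3·23=69, R→A 3·21=63, S→A 8·10=80, T→D 5·16=80, U→D 3·21=63, V→A 2·10=20. Service 477; fixed 123; total 600.
{A, B, C, D}: service 349 + fixed 265 = 614
No other subset beats 535.

Open A, B and D; minimum total cost 535.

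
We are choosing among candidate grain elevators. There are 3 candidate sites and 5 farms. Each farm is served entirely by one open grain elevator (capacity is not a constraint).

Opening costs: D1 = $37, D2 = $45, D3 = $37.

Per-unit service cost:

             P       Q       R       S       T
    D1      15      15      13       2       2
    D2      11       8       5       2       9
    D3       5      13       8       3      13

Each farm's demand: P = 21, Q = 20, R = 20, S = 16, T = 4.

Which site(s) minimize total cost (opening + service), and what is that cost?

Open D2 and D3; minimum total cost 515.

For any fixed open set, each farm goes to its cheapest open site; total = fixed + service.
{D2, D3}: P→D3 5·21=105, Q→D2 8·20=160, R→D2 5·20=100, S→D2 2·16=32, T→D2 9·4=36. Service 433; fixed 82; total 515.
{D1, D2, D3}: service 405 + fixed 119 = 524
{D2}: P→D2 11·21=231, Q→D2 8·20=160, R→D2 5·20=100, S→D2 2·16=32, T→D2 9·4=36. Service 559; fixed 45; total 604.
{D1}: service 915 + fixed 37 = 952
(All 7 nonempty subsets were checked; D2 and D3 is lowest.)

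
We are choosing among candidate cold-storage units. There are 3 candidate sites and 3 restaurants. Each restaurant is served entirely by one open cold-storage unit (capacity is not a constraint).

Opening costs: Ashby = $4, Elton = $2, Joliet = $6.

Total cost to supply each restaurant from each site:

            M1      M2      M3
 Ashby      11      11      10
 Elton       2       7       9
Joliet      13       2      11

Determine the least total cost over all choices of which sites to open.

Minimum total cost: 20

For any fixed open set, each restaurant goes to its cheapest open site; total = fixed + service.
{Elton}: M1→Elton 2, M2→Elton 7, M3→Elton 9. Service 18; fixed 2; total 20.
{Elton, Joliet}: M1→Elton 2, M2→Joliet 2, M3→Elton 9. Service 13; fixed 8; total 21.
{Ashby, Elton}: M1→Elton 2, M2→Elton 7, M3→Elton 9. Service 18; fixed 6; total 24.
{Ashby, Elton, Joliet}: service 13 + fixed 12 = 25
No other subset beats 20.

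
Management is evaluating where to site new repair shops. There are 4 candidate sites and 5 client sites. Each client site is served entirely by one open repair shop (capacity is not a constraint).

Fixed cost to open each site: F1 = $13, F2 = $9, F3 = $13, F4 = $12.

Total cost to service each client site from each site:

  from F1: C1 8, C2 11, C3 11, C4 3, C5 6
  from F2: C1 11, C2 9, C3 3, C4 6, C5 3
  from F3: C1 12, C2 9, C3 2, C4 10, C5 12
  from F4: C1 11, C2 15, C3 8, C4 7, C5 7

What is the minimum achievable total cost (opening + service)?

Minimum total cost: 41

For any fixed open set, each client site goes to its cheapest open site; total = fixed + service.
{F2}: C1→F2 11, C2→F2 9, C3→F2 3, C4→F2 6, C5→F2 3. Service 32; fixed 9; total 41.
{F1, F2}: C1→F1 8, C2→F2 9, C3→F2 3, C4→F1 3, C5→F2 3. Service 26; fixed 22; total 48.
{F1}: service 39 + fixed 13 = 52
{F1, F2, F3, F4}: service 25 + fixed 47 = 72
No other subset beats 41.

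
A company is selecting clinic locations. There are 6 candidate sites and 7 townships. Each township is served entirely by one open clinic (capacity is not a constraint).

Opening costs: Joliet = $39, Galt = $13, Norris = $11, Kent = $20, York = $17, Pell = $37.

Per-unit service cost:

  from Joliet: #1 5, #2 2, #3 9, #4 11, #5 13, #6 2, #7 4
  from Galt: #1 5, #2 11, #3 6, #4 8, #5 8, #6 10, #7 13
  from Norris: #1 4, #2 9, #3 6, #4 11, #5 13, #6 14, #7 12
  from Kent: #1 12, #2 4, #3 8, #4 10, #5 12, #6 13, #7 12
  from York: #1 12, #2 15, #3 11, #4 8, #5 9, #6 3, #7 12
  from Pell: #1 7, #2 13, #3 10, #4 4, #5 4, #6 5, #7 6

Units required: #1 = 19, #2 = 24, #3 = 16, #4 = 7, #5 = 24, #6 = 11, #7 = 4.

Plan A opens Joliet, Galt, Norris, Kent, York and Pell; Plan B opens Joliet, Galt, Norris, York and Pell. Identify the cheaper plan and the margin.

Plan B is cheaper by 20.

Plan A: {Joliet, Galt, Norris, Kent, York, Pell}: #1→Norris 4·19=76, #2→Joliet 2·24=48, #3→Galt 6·16=96, #4→Pell 4·7=28, #5→Pell 4·24=96, #6→Joliet 2·11=22, #7→Joliet 4·4=16. Service 382; fixed 137; total 519.
Plan B: {Joliet, Galt, Norris, York, Pell}: #1→Norris 4·19=76, #2→Joliet 2·24=48, #3→Galt 6·16=96, #4→Pell 4·7=28, #5→Pell 4·24=96, #6→Joliet 2·11=22, #7→Joliet 4·4=16. Service 382; fixed 117; total 499.
Difference: |519 − 499| = 20.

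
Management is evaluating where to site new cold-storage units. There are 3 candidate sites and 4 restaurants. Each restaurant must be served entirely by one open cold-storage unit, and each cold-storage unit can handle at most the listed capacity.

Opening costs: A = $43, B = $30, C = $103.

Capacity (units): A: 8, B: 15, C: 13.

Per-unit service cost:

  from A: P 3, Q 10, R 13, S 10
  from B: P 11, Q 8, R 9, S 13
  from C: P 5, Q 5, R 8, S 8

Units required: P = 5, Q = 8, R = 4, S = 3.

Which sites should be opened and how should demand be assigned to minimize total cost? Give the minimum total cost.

Open {A, B}: P→A 3·5=15, Q→B 8·8=64, R→B 9·4=36, S→A 10·3=30.
Loads: A carries 8/8, B carries 12/15. Service 145; fixed 73; total 218.
Next best feasible plan costs 227.

Minimum total cost: 218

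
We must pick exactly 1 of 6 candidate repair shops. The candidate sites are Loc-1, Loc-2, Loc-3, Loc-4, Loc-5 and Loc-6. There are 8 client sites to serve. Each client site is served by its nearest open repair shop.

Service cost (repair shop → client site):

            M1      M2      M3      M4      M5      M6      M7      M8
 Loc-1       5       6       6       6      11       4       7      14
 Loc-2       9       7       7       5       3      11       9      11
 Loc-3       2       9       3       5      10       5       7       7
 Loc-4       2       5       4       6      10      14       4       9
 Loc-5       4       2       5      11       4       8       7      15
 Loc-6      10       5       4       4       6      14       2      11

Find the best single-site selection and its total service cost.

Choose Loc-3 only; total service cost 48.

With exactly 1 open, each client site uses its cheapest among the chosen.
{Loc-3}: M1→Loc-3 2, M2→Loc-3 9, M3→Loc-3 3, M4→Loc-3 5, M5→Loc-3 10, M6→Loc-3 5, M7→Loc-3 7, M8→Loc-3 7. Service cost 48.
{Loc-4}: service cost 54
{Loc-5}: service cost 56
Among all 6 size-1 choices, {Loc-3} is lowest.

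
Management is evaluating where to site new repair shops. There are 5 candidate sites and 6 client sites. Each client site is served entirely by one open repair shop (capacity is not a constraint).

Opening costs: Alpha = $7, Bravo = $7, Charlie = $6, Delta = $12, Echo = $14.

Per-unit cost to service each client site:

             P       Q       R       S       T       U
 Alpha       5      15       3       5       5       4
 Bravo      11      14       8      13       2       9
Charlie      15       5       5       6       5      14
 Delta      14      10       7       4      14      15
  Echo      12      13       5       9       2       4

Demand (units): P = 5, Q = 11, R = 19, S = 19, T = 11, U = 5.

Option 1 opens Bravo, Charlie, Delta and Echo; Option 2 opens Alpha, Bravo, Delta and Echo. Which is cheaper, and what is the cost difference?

Option 2 is cheaper by 12.

Option 1: {Bravo, Charlie, Delta, Echo}: P→Bravo 11·5=55, Q→Charlie 5·11=55, R→Charlie 5·19=95, S→Delta 4·19=76, T→Bravo 2·11=22, U→Echo 4·5=20. Service 323; fixed 39; total 362.
Option 2: {Alpha, Bravo, Delta, Echo}: P→Alpha 5·5=25, Q→Delta 10·11=110, R→Alpha 3·19=57, S→Delta 4·19=76, T→Bravo 2·11=22, U→Alpha 4·5=20. Service 310; fixed 40; total 350.
Difference: |362 − 350| = 12.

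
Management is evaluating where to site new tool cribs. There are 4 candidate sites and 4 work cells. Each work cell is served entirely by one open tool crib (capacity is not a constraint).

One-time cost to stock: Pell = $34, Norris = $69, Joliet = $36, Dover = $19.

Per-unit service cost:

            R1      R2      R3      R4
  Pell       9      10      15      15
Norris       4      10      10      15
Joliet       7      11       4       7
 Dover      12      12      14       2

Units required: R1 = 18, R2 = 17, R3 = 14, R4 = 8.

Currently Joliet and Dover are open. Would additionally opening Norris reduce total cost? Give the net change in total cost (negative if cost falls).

Current service cost with {Joliet, Dover}: 385.
Adding Norris: each work cell re-picks its cheapest; new service cost 314, saving 71.
Extra fixed cost: 69. Net change = 69 − 71 = -2.
(Totals: 440 → 438.)

Yes — net change −2 (cost falls by 2).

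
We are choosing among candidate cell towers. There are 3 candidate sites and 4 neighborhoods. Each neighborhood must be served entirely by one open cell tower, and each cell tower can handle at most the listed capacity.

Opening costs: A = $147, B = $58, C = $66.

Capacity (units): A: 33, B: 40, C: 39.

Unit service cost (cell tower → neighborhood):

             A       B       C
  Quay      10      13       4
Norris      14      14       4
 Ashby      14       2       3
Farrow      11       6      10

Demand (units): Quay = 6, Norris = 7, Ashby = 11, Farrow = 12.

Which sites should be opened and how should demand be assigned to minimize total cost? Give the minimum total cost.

Open {B, C}: Quay→C 4·6=24, Norris→C 4·7=28, Ashby→B 2·11=22, Farrow→B 6·12=72.
Loads: B carries 23/40, C carries 13/39. Service 146; fixed 124; total 270.
Next best feasible plan costs 271.

Minimum total cost: 270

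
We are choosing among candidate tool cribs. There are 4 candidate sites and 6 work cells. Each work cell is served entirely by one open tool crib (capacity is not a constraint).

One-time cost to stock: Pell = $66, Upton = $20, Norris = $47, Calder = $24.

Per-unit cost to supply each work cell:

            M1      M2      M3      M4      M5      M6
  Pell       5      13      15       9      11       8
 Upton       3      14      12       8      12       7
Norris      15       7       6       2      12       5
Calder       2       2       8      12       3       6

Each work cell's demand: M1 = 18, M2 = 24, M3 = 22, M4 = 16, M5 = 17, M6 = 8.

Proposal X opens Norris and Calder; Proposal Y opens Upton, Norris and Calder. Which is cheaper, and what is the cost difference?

Proposal X: {Norris, Calder}: M1→Calder 2·18=36, M2→Calder 2·24=48, M3→Norris 6·22=132, M4→Norris 2·16=32, M5→Calder 3·17=51, M6→Norris 5·8=40. Service 339; fixed 71; total 410.
Proposal Y: {Upton, Norris, Calder}: M1→Calder 2·18=36, M2→Calder 2·24=48, M3→Norris 6·22=132, M4→Norris 2·16=32, M5→Calder 3·17=51, M6→Norris 5·8=40. Service 339; fixed 91; total 430.
Difference: |410 − 430| = 20.

Proposal X is cheaper by 20.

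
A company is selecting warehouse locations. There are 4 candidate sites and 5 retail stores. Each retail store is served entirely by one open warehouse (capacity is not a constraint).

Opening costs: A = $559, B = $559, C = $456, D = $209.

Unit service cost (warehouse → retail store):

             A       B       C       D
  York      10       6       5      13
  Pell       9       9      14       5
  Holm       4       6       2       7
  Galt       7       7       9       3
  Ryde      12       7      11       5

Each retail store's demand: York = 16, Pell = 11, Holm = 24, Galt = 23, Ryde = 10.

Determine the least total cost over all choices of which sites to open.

For any fixed open set, each retail store goes to its cheapest open site; total = fixed + service.
{D}: York→D 13·16=208, Pell→D 5·11=55, Holm→D 7·24=168, Galt→D 3·23=69, Ryde→D 5·10=50. Service 550; fixed 209; total 759.
{C, D}: York→C 5·16=80, Pell→D 5·11=55, Holm→C 2·24=48, Galt→D 3·23=69, Ryde→D 5·10=50. Service 302; fixed 665; total 967.
{C}: service 599 + fixed 456 = 1055
{A, B, C, D}: service 302 + fixed 1783 = 2085
(All 15 nonempty subsets were checked; D only is lowest.)

Minimum total cost: 759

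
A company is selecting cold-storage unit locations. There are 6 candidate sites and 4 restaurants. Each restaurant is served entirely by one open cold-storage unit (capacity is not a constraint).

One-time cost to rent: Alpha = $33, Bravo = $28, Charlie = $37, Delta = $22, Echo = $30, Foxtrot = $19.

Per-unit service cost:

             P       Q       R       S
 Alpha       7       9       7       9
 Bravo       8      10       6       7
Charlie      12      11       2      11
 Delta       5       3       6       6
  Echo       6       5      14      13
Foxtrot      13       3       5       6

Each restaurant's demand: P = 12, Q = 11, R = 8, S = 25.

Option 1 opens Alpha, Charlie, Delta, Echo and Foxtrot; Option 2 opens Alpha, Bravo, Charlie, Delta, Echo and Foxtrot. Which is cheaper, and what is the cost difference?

Option 1 is cheaper by 28.

Option 1: {Alpha, Charlie, Delta, Echo, Foxtrot}: P→Delta 5·12=60, Q→Delta 3·11=33, R→Charlie 2·8=16, S→Delta 6·25=150. Service 259; fixed 141; total 400.
Option 2: {Alpha, Bravo, Charlie, Delta, Echo, Foxtrot}: P→Delta 5·12=60, Q→Delta 3·11=33, R→Charlie 2·8=16, S→Delta 6·25=150. Service 259; fixed 169; total 428.
Difference: |400 − 428| = 28.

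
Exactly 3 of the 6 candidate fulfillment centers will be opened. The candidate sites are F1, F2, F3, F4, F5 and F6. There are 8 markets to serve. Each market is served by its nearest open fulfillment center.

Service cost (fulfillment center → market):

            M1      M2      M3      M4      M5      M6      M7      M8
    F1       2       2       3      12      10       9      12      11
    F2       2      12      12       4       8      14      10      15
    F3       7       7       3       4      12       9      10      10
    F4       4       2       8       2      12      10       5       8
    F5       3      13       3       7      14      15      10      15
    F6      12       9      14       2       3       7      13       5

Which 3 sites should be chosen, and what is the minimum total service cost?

With exactly 3 open, each market uses its cheapest among the chosen.
{F1, F4, F6}: M1→F1 2, M2→F1 2, M3→F1 3, M4→F4 2, M5→F6 3, M6→F6 7, M7→F4 5, M8→F6 5. Service cost 29.
{F4, F5, F6}: service cost 30
{F3, F4, F6}: service cost 31
Among all 20 size-3 choices, {F1, F4, F6} is lowest.

Choose F1, F4 and F6; total service cost 29.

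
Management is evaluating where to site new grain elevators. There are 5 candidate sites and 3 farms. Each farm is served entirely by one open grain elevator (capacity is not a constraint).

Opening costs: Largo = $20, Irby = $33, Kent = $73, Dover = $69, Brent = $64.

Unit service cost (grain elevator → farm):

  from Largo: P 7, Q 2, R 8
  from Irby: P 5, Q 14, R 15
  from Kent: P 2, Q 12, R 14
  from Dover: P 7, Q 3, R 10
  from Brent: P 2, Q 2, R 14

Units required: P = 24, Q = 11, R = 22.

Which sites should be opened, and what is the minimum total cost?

For any fixed open set, each farm goes to its cheapest open site; total = fixed + service.
{Largo, Brent}: P→Brent 2·24=48, Q→Largo 2·11=22, R→Largo 8·22=176. Service 246; fixed 84; total 330.
{Largo, Kent}: service 246 + fixed 93 = 339
{Largo, Irby, Brent}: service 246 + fixed 117 = 363
{Largo, Irby, Kent, Dover, Brent}: P→Kent 2·24=48, Q→Largo 2·11=22, R→Largo 8·22=176. Service 246; fixed 259; total 505.
No other subset beats 330.

Open Largo and Brent; minimum total cost 330.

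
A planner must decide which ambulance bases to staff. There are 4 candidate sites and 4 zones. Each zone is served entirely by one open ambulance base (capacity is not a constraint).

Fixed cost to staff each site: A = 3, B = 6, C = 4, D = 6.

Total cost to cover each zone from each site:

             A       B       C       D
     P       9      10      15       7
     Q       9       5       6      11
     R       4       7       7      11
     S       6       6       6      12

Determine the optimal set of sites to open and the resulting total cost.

Open A only; minimum total cost 31.

For any fixed open set, each zone goes to its cheapest open site; total = fixed + service.
{A}: P→A 9, Q→A 9, R→A 4, S→A 6. Service 28; fixed 3; total 31.
{A, C}: P→A 9, Q→C 6, R→A 4, S→A 6. Service 25; fixed 7; total 32.
{A, B}: service 24 + fixed 9 = 33
{A, B, C, D}: service 22 + fixed 19 = 41
No other subset beats 31.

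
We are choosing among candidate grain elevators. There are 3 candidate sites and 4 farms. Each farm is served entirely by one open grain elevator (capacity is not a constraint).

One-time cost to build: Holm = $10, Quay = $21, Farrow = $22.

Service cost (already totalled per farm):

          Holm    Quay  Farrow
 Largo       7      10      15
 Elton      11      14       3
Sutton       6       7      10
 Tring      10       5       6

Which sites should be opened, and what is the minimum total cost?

For any fixed open set, each farm goes to its cheapest open site; total = fixed + service.
{Holm}: Largo→Holm 7, Elton→Holm 11, Sutton→Holm 6, Tring→Holm 10. Service 34; fixed 10; total 44.
{Holm, Farrow}: service 22 + fixed 32 = 54
{Farrow}: Largo→Farrow 15, Elton→Farrow 3, Sutton→Farrow 10, Tring→Farrow 6. Service 34; fixed 22; total 56.
{Holm, Quay, Farrow}: Largo→Holm 7, Elton→Farrow 3, Sutton→Holm 6, Tring→Quay 5. Service 21; fixed 53; total 74.
(All 7 nonempty subsets were checked; Holm only is lowest.)

Open Holm only; minimum total cost 44.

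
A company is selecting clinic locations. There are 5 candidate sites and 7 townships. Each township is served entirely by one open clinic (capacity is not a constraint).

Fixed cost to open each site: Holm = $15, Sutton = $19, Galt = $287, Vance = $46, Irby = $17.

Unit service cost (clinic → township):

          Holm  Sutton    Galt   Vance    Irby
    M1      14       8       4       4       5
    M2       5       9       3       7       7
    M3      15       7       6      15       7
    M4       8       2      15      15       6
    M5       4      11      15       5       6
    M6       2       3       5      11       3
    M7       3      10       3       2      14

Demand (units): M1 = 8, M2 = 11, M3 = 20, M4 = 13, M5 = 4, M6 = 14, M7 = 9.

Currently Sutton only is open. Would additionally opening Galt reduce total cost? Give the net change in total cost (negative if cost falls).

No — net change +106 (cost rises by 106).

Current service cost with {Sutton}: 505.
Adding Galt: each township re-picks its cheapest; new service cost 324, saving 181.
Extra fixed cost: 287. Net change = 287 − 181 = 106.
(Totals: 524 → 630.)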